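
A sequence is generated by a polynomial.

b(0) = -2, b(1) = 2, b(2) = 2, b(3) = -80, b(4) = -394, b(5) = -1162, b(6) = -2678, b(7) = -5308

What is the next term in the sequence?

D1: 4  0  -82  -314  -768  -1516  -2630
D2: -4  -82  -232  -454  -748  -1114
D3: -78  -150  -222  -294  -366
D4: -72  -72  -72  -72
Fourth differences constant at -72.
-366 − 72 = -438;  -1114 − 438 = -1552;  -2630 − 1552 = -4182;  -5308 − 4182 = -9490

-9490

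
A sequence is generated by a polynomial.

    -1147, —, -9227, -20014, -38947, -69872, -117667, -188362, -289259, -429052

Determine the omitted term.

-3652

Using the last 8 terms:
-10787, -18933, -30925, -47795, -70695, -100897, -139793
-8146, -11992, -16870, -22900, -30202, -38896
-3846, -4878, -6030, -7302, -8694
-1032, -1152, -1272, -1392
-120, -120, -120
Constant fifth difference = -120.
Extend backward: -1032 + 120 = -912;  -3846 + 912 = -2934;  -8146 + 2934 = -5212;  -10787 + 5212 = -5575;  -9227 + 5575 = -3652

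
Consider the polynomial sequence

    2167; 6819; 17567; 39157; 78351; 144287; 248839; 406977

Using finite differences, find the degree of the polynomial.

5

D1: 4652, 10748, 21590, 39194, 65936, 104552, 158138
D2: 6096, 10842, 17604, 26742, 38616, 53586
D3: 4746, 6762, 9138, 11874, 14970
D4: 2016, 2376, 2736, 3096
D5: 360, 360, 360
The fifth differences are constant, so the polynomial has degree 5.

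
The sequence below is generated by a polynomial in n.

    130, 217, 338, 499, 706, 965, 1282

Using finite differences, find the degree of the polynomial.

Δ: 87, 121, 161, 207, 259, 317
Δ²: 34, 40, 46, 52, 58
Δ³: 6, 6, 6, 6
The third differences are constant, so the polynomial has degree 3.

3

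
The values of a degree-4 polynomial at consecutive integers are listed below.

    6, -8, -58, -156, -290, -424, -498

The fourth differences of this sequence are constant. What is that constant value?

First differences: -14, -50, -98, -134, -134, -74
Second differences: -36, -48, -36, 0, 60
Third differences: -12, 12, 36, 60
Fourth differences: 24, 24, 24

24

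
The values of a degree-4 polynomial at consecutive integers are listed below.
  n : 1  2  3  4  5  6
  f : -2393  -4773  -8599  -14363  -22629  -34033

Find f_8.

-69159

First differences: -2380, -3826, -5764, -8266, -11404
Second differences: -1446, -1938, -2502, -3138
Third differences: -492, -564, -636
Fourth differences: -72, -72
Constant fourth difference = -72, so extend:
-636 − 72 = -708;  -3138 − 708 = -3846;  -11404 − 3846 = -15250;  -34033 − 15250 = -49283
-708 − 72 = -780;  -3846 − 780 = -4626;  -15250 − 4626 = -19876;  -49283 − 19876 = -69159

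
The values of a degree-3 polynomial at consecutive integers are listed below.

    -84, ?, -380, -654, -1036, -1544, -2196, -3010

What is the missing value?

-196

Using the last 6 terms:
-274, -382, -508, -652, -814
-108, -126, -144, -162
-18, -18, -18
Constant third difference = -18.
Extend backward: -108 + 18 = -90;  -274 + 90 = -184;  -380 + 184 = -196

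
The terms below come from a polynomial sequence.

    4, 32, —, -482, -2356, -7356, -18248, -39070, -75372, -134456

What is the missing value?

0

Using the last 7 terms:
Δ: -1874, -5000, -10892, -20822, -36302, -59084
Δ²: -3126, -5892, -9930, -15480, -22782
Δ³: -2766, -4038, -5550, -7302
Δ⁴: -1272, -1512, -1752
Δ⁵: -240, -240
Constant fifth difference = -240.
Extend backward: -1272 + 240 = -1032;  -2766 + 1032 = -1734;  -3126 + 1734 = -1392;  -1874 + 1392 = -482;  -482 + 482 = 0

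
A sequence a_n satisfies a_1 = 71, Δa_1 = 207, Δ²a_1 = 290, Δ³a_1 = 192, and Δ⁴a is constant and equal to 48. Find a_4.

1754

Build the table forward from the leading diagonal:
D4: 48, 48, 48, 48
D3: 192, 240, 288, 336
D2: 290, 482, 722, 1010
D1: 207, 497, 979, 1701
a: 71, 278, 775, 1754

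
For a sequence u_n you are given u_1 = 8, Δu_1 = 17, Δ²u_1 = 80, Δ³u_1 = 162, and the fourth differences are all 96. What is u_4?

461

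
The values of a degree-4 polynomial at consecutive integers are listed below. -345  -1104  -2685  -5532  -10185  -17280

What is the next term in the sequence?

-27549

D1: -759, -1581, -2847, -4653, -7095
D2: -822, -1266, -1806, -2442
D3: -444, -540, -636
D4: -96, -96
Constant fourth difference = -96, so extend:
-636 − 96 = -732;  -2442 − 732 = -3174;  -7095 − 3174 = -10269;  -17280 − 10269 = -27549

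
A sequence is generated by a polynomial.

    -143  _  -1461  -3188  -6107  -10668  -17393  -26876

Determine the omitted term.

Using the last 6 terms:
-1727  -2919  -4561  -6725  -9483
-1192  -1642  -2164  -2758
-450  -522  -594
-72  -72
Constant fourth difference = -72.
Extend backward: -450 + 72 = -378;  -1192 + 378 = -814;  -1727 + 814 = -913;  -1461 + 913 = -548

-548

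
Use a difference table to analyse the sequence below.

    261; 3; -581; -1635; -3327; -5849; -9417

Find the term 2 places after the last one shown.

-258 , -584 , -1054 , -1692 , -2522 , -3568
-326 , -470 , -638 , -830 , -1046
-144 , -168 , -192 , -216
-24 , -24 , -24
Constant fourth difference = -24, so extend:
-216 − 24 = -240;  -1046 − 240 = -1286;  -3568 − 1286 = -4854;  -9417 − 4854 = -14271
-240 − 24 = -264;  -1286 − 264 = -1550;  -4854 − 1550 = -6404;  -14271 − 6404 = -20675

-20675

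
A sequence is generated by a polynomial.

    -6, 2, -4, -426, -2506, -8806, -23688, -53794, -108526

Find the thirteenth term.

-885234

8, -6, -422, -2080, -6300, -14882, -30106, -54732
-14, -416, -1658, -4220, -8582, -15224, -24626
-402, -1242, -2562, -4362, -6642, -9402
-840, -1320, -1800, -2280, -2760
-480, -480, -480, -480
Fifth differences constant at -480.
-2760 − 480 = -3240;  -9402 − 3240 = -12642;  -24626 − 12642 = -37268;  -54732 − 37268 = -92000;  -108526 − 92000 = -200526
-3240 − 480 = -3720;  -12642 − 3720 = -16362;  -37268 − 16362 = -53630;  -92000 − 53630 = -145630;  -200526 − 145630 = -346156
-3720 − 480 = -4200;  -16362 − 4200 = -20562;  -53630 − 20562 = -74192;  -145630 − 74192 = -219822;  -346156 − 219822 = -565978
-4200 − 480 = -4680;  -20562 − 4680 = -25242;  -74192 − 25242 = -99434;  -219822 − 99434 = -319256;  -565978 − 319256 = -885234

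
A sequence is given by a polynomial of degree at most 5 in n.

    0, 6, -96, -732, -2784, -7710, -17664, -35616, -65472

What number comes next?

D1: 6, -102, -636, -2052, -4926, -9954, -17952, -29856
D2: -108, -534, -1416, -2874, -5028, -7998, -11904
D3: -426, -882, -1458, -2154, -2970, -3906
D4: -456, -576, -696, -816, -936
D5: -120, -120, -120, -120
The fifth differences are constant (-120).
-936 − 120 = -1056;  -3906 − 1056 = -4962;  -11904 − 4962 = -16866;  -29856 − 16866 = -46722;  -65472 − 46722 = -112194

-112194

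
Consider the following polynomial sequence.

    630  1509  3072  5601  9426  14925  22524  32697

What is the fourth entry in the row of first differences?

Δ: 879, 1563, 2529, 3825, 5499, 7599, 10173
Δ²: 684, 966, 1296, 1674, 2100, 2574
Δ³: 282, 330, 378, 426, 474
Δ⁴: 48, 48, 48, 48

3825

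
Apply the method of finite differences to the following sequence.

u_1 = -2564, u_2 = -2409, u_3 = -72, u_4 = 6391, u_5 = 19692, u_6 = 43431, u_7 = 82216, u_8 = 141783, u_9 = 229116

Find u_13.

D1: 155, 2337, 6463, 13301, 23739, 38785, 59567, 87333
D2: 2182, 4126, 6838, 10438, 15046, 20782, 27766
D3: 1944, 2712, 3600, 4608, 5736, 6984
D4: 768, 888, 1008, 1128, 1248
D5: 120, 120, 120, 120
Fifth differences constant at 120.
1248 + 120 = 1368;  6984 + 1368 = 8352;  27766 + 8352 = 36118;  87333 + 36118 = 123451;  229116 + 123451 = 352567
1368 + 120 = 1488;  8352 + 1488 = 9840;  36118 + 9840 = 45958;  123451 + 45958 = 169409;  352567 + 169409 = 521976
1488 + 120 = 1608;  9840 + 1608 = 11448;  45958 + 11448 = 57406;  169409 + 57406 = 226815;  521976 + 226815 = 748791
1608 + 120 = 1728;  11448 + 1728 = 13176;  57406 + 13176 = 70582;  226815 + 70582 = 297397;  748791 + 297397 = 1046188

1046188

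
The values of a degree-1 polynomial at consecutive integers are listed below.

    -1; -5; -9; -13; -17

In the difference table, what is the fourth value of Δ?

Δ: -4, -4, -4, -4

-4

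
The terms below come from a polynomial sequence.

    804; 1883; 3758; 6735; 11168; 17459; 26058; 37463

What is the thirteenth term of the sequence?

157368

D1: 1079  1875  2977  4433  6291  8599  11405
D2: 796  1102  1456  1858  2308  2806
D3: 306  354  402  450  498
D4: 48  48  48  48
Fourth differences constant at 48.
498 + 48 = 546;  2806 + 546 = 3352;  11405 + 3352 = 14757;  37463 + 14757 = 52220
546 + 48 = 594;  3352 + 594 = 3946;  14757 + 3946 = 18703;  52220 + 18703 = 70923
594 + 48 = 642;  3946 + 642 = 4588;  18703 + 4588 = 23291;  70923 + 23291 = 94214
642 + 48 = 690;  4588 + 690 = 5278;  23291 + 5278 = 28569;  94214 + 28569 = 122783
690 + 48 = 738;  5278 + 738 = 6016;  28569 + 6016 = 34585;  122783 + 34585 = 157368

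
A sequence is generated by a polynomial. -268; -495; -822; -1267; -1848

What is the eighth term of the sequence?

-4587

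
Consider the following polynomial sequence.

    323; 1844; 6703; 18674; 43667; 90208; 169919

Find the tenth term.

780812

D1: 1521, 4859, 11971, 24993, 46541, 79711
D2: 3338, 7112, 13022, 21548, 33170
D3: 3774, 5910, 8526, 11622
D4: 2136, 2616, 3096
D5: 480, 480
The fifth differences are constant (480).
3096 + 480 = 3576;  11622 + 3576 = 15198;  33170 + 15198 = 48368;  79711 + 48368 = 128079;  169919 + 128079 = 297998
3576 + 480 = 4056;  15198 + 4056 = 19254;  48368 + 19254 = 67622;  128079 + 67622 = 195701;  297998 + 195701 = 493699
4056 + 480 = 4536;  19254 + 4536 = 23790;  67622 + 23790 = 91412;  195701 + 91412 = 287113;  493699 + 287113 = 780812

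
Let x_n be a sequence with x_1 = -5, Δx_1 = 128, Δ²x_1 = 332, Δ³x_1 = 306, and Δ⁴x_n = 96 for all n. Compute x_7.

Build the table forward from the leading diagonal:
D4: 96, 96, 96, 96, 96, 96, 96
D3: 306, 402, 498, 594, 690, 786, 882
D2: 332, 638, 1040, 1538, 2132, 2822, 3608
D1: 128, 460, 1098, 2138, 3676, 5808, 8630
x: -5, 123, 583, 1681, 3819, 7495, 13303

13303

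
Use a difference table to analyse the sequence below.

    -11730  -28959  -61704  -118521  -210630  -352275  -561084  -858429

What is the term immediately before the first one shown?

-3765

D1: -17229  -32745  -56817  -92109  -141645  -208809  -297345
D2: -15516  -24072  -35292  -49536  -67164  -88536
D3: -8556  -11220  -14244  -17628  -21372
D4: -2664  -3024  -3384  -3744
D5: -360  -360  -360
The fifth differences are constant at -360.
Work back: -2664 + 360 = -2304;  -8556 + 2304 = -6252;  -15516 + 6252 = -9264;  -17229 + 9264 = -7965;  -11730 + 7965 = -3765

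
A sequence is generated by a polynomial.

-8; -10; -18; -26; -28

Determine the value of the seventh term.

D1: -2 , -8 , -8 , -2
D2: -6 , 0 , 6
D3: 6 , 6
Constant third difference = 6, so extend:
6 + 6 = 12;  -2 + 12 = 10;  -28 + 10 = -18
12 + 6 = 18;  10 + 18 = 28;  -18 + 28 = 10

10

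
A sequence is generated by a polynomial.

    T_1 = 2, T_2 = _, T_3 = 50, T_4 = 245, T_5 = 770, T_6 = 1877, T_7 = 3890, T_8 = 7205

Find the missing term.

Using the last 6 terms:
D1: 195  525  1107  2013  3315
D2: 330  582  906  1302
D3: 252  324  396
D4: 72  72
Constant fourth difference = 72.
Extend backward: 252 − 72 = 180;  330 − 180 = 150;  195 − 150 = 45;  50 − 45 = 5

5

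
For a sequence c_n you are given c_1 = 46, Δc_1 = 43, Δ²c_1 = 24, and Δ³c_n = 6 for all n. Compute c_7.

784

Build the table forward from the leading diagonal:
D3: 6, 6, 6, 6, 6, 6, 6
D2: 24, 30, 36, 42, 48, 54, 60
D1: 43, 67, 97, 133, 175, 223, 277
c: 46, 89, 156, 253, 386, 561, 784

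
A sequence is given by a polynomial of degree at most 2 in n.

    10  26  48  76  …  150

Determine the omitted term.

Using the first 4 terms:
Δ: 16  22  28
Δ²: 6  6
Constant second difference = 6.
Extend forward: 28 + 6 = 34;  76 + 34 = 110

110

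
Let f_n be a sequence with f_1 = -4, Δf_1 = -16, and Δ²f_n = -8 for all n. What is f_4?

Build the table forward from the leading diagonal:
Δ²: -8  -8  -8  -8
Δ: -16  -24  -32  -40
f: -4  -20  -44  -76

-76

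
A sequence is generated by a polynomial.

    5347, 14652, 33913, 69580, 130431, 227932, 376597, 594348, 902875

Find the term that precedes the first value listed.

9305  19261  35667  60851  97501  148665  217751  308527
9956  16406  25184  36650  51164  69086  90776
6450  8778  11466  14514  17922  21690
2328  2688  3048  3408  3768
360  360  360  360
The fifth differences are constant at 360.
Work back: 2328 − 360 = 1968;  6450 − 1968 = 4482;  9956 − 4482 = 5474;  9305 − 5474 = 3831;  5347 − 3831 = 1516

1516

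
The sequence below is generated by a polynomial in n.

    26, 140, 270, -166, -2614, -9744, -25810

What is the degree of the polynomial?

D1: 114, 130, -436, -2448, -7130, -16066
D2: 16, -566, -2012, -4682, -8936
D3: -582, -1446, -2670, -4254
D4: -864, -1224, -1584
D5: -360, -360
The fifth differences are constant, so the polynomial has degree 5.

5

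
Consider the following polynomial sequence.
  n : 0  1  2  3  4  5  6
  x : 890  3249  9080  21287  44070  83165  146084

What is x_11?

1235519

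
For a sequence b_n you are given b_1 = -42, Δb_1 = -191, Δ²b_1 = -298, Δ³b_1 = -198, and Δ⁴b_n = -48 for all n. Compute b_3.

Build the table forward from the leading diagonal:
Δ⁴: -48, -48, -48
Δ³: -198, -246, -294
Δ²: -298, -496, -742
Δ: -191, -489, -985
b: -42, -233, -722

-722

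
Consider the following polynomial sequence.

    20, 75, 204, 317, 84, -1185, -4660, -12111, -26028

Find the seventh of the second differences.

-6466

First differences: 55, 129, 113, -233, -1269, -3475, -7451, -13917
Second differences: 74, -16, -346, -1036, -2206, -3976, -6466
Third differences: -90, -330, -690, -1170, -1770, -2490
Fourth differences: -240, -360, -480, -600, -720
Fifth differences: -120, -120, -120, -120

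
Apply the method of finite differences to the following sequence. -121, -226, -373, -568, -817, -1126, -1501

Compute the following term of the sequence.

Δ: -105, -147, -195, -249, -309, -375
Δ²: -42, -48, -54, -60, -66
Δ³: -6, -6, -6, -6
Third differences constant at -6.
-66 − 6 = -72;  -375 − 72 = -447;  -1501 − 447 = -1948

-1948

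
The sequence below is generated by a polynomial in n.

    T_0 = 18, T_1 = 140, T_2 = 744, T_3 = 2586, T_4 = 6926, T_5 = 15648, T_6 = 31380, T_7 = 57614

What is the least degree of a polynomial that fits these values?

5

Δ: 122, 604, 1842, 4340, 8722, 15732, 26234
Δ²: 482, 1238, 2498, 4382, 7010, 10502
Δ³: 756, 1260, 1884, 2628, 3492
Δ⁴: 504, 624, 744, 864
Δ⁵: 120, 120, 120
The fifth differences are constant, so the polynomial has degree 5.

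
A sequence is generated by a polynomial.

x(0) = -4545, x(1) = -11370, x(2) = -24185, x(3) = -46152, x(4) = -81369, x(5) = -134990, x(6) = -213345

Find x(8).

-476177

First differences: -6825 , -12815 , -21967 , -35217 , -53621 , -78355
Second differences: -5990 , -9152 , -13250 , -18404 , -24734
Third differences: -3162 , -4098 , -5154 , -6330
Fourth differences: -936 , -1056 , -1176
Fifth differences: -120 , -120
Fifth differences constant at -120.
-1176 − 120 = -1296;  -6330 − 1296 = -7626;  -24734 − 7626 = -32360;  -78355 − 32360 = -110715;  -213345 − 110715 = -324060
-1296 − 120 = -1416;  -7626 − 1416 = -9042;  -32360 − 9042 = -41402;  -110715 − 41402 = -152117;  -324060 − 152117 = -476177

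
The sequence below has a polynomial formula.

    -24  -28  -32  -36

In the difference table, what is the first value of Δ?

First differences: -4, -4, -4

-4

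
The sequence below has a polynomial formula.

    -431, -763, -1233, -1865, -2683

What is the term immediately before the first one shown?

D1: -332, -470, -632, -818
D2: -138, -162, -186
D3: -24, -24
The third differences are constant at -24.
Work back: -138 + 24 = -114;  -332 + 114 = -218;  -431 + 218 = -213

-213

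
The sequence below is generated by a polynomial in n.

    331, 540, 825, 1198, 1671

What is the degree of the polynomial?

3

D1: 209, 285, 373, 473
D2: 76, 88, 100
D3: 12, 12
The third differences are constant, so the polynomial has degree 3.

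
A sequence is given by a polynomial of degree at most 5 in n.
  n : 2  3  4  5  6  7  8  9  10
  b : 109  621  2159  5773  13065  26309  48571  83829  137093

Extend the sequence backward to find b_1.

D1: 512, 1538, 3614, 7292, 13244, 22262, 35258, 53264
D2: 1026, 2076, 3678, 5952, 9018, 12996, 18006
D3: 1050, 1602, 2274, 3066, 3978, 5010
D4: 552, 672, 792, 912, 1032
D5: 120, 120, 120, 120
The fifth differences are constant at 120.
Work back: 552 − 120 = 432;  1050 − 432 = 618;  1026 − 618 = 408;  512 − 408 = 104;  109 − 104 = 5

5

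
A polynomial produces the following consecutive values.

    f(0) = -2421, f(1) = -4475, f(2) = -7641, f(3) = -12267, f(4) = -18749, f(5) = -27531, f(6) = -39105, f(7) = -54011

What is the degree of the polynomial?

4

First differences: -2054, -3166, -4626, -6482, -8782, -11574, -14906
Second differences: -1112, -1460, -1856, -2300, -2792, -3332
Third differences: -348, -396, -444, -492, -540
Fourth differences: -48, -48, -48, -48
The fourth differences are constant, so the polynomial has degree 4.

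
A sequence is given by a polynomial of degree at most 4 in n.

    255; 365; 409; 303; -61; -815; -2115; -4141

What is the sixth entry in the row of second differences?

-726

First differences: 110, 44, -106, -364, -754, -1300, -2026
Second differences: -66, -150, -258, -390, -546, -726
Third differences: -84, -108, -132, -156, -180
Fourth differences: -24, -24, -24, -24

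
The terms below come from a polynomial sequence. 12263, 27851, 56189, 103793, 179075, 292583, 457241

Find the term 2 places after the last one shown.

15588 , 28338 , 47604 , 75282 , 113508 , 164658
12750 , 19266 , 27678 , 38226 , 51150
6516 , 8412 , 10548 , 12924
1896 , 2136 , 2376
240 , 240
The fifth differences are constant (240).
2376 + 240 = 2616;  12924 + 2616 = 15540;  51150 + 15540 = 66690;  164658 + 66690 = 231348;  457241 + 231348 = 688589
2616 + 240 = 2856;  15540 + 2856 = 18396;  66690 + 18396 = 85086;  231348 + 85086 = 316434;  688589 + 316434 = 1005023

1005023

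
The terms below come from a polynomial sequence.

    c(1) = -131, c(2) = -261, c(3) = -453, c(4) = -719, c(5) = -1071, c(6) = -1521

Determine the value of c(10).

D1: -130  -192  -266  -352  -450
D2: -62  -74  -86  -98
D3: -12  -12  -12
Third differences constant at -12.
-98 − 12 = -110;  -450 − 110 = -560;  -1521 − 560 = -2081
-110 − 12 = -122;  -560 − 122 = -682;  -2081 − 682 = -2763
-122 − 12 = -134;  -682 − 134 = -816;  -2763 − 816 = -3579
-134 − 12 = -146;  -816 − 146 = -962;  -3579 − 962 = -4541

-4541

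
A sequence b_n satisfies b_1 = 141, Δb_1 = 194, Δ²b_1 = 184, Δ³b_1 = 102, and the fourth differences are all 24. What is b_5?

2453

Build the table forward from the leading diagonal:
Δ⁴: 24  24  24  24  24
Δ³: 102  126  150  174  198
Δ²: 184  286  412  562  736
Δ: 194  378  664  1076  1638
b: 141  335  713  1377  2453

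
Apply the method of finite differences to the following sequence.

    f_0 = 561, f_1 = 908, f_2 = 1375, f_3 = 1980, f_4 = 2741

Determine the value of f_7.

6140

Δ: 347, 467, 605, 761
Δ²: 120, 138, 156
Δ³: 18, 18
Constant third difference = 18, so extend:
156 + 18 = 174;  761 + 174 = 935;  2741 + 935 = 3676
174 + 18 = 192;  935 + 192 = 1127;  3676 + 1127 = 4803
192 + 18 = 210;  1127 + 210 = 1337;  4803 + 1337 = 6140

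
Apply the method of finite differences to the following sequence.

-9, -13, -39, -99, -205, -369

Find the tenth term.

-1845

D1: -4  -26  -60  -106  -164
D2: -22  -34  -46  -58
D3: -12  -12  -12
Constant third difference = -12, so extend:
-58 − 12 = -70;  -164 − 70 = -234;  -369 − 234 = -603
-70 − 12 = -82;  -234 − 82 = -316;  -603 − 316 = -919
-82 − 12 = -94;  -316 − 94 = -410;  -919 − 410 = -1329
-94 − 12 = -106;  -410 − 106 = -516;  -1329 − 516 = -1845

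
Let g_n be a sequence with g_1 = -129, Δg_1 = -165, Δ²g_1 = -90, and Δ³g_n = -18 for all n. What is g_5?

Build the table forward from the leading diagonal:
D3: -18, -18, -18, -18, -18
D2: -90, -108, -126, -144, -162
D1: -165, -255, -363, -489, -633
g: -129, -294, -549, -912, -1401

-1401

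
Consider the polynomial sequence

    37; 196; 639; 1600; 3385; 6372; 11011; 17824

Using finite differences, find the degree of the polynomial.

159, 443, 961, 1785, 2987, 4639, 6813
284, 518, 824, 1202, 1652, 2174
234, 306, 378, 450, 522
72, 72, 72, 72
The fourth differences are constant, so the polynomial has degree 4.

4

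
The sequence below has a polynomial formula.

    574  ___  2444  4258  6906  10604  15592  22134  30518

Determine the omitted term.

Using the last 7 terms:
First differences: 1814  2648  3698  4988  6542  8384
Second differences: 834  1050  1290  1554  1842
Third differences: 216  240  264  288
Fourth differences: 24  24  24
Constant fourth difference = 24.
Extend backward: 216 − 24 = 192;  834 − 192 = 642;  1814 − 642 = 1172;  2444 − 1172 = 1272

1272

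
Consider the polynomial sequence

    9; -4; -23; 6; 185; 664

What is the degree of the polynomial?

4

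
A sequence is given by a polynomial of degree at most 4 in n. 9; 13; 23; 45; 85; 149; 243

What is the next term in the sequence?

373

First differences: 4, 10, 22, 40, 64, 94
Second differences: 6, 12, 18, 24, 30
Third differences: 6, 6, 6, 6
Third differences constant at 6.
30 + 6 = 36;  94 + 36 = 130;  243 + 130 = 373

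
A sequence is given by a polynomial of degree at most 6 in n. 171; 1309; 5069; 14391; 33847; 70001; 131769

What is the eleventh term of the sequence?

915781

Δ: 1138 , 3760 , 9322 , 19456 , 36154 , 61768
Δ²: 2622 , 5562 , 10134 , 16698 , 25614
Δ³: 2940 , 4572 , 6564 , 8916
Δ⁴: 1632 , 1992 , 2352
Δ⁵: 360 , 360
Fifth differences constant at 360.
2352 + 360 = 2712;  8916 + 2712 = 11628;  25614 + 11628 = 37242;  61768 + 37242 = 99010;  131769 + 99010 = 230779
2712 + 360 = 3072;  11628 + 3072 = 14700;  37242 + 14700 = 51942;  99010 + 51942 = 150952;  230779 + 150952 = 381731
3072 + 360 = 3432;  14700 + 3432 = 18132;  51942 + 18132 = 70074;  150952 + 70074 = 221026;  381731 + 221026 = 602757
3432 + 360 = 3792;  18132 + 3792 = 21924;  70074 + 21924 = 91998;  221026 + 91998 = 313024;  602757 + 313024 = 915781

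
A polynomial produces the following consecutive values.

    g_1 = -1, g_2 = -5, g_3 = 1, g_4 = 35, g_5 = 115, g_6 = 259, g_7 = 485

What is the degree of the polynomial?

3

-4, 6, 34, 80, 144, 226
10, 28, 46, 64, 82
18, 18, 18, 18
The third differences are constant, so the polynomial has degree 3.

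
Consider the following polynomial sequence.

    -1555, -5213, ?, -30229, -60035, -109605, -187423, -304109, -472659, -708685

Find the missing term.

Using the last 7 terms:
D1: -29806  -49570  -77818  -116686  -168550  -236026
D2: -19764  -28248  -38868  -51864  -67476
D3: -8484  -10620  -12996  -15612
D4: -2136  -2376  -2616
D5: -240  -240
Constant fifth difference = -240.
Extend backward: -2136 + 240 = -1896;  -8484 + 1896 = -6588;  -19764 + 6588 = -13176;  -29806 + 13176 = -16630;  -30229 + 16630 = -13599

-13599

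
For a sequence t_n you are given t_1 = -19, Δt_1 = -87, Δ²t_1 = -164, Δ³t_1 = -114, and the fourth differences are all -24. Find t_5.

Build the table forward from the leading diagonal:
Δ⁴: -24  -24  -24  -24  -24
Δ³: -114  -138  -162  -186  -210
Δ²: -164  -278  -416  -578  -764
Δ: -87  -251  -529  -945  -1523
t: -19  -106  -357  -886  -1831

-1831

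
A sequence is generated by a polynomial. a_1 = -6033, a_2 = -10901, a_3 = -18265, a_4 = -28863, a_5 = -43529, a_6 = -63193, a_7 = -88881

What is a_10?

-4868 , -7364 , -10598 , -14666 , -19664 , -25688
-2496 , -3234 , -4068 , -4998 , -6024
-738 , -834 , -930 , -1026
-96 , -96 , -96
Constant fourth difference = -96, so extend:
-1026 − 96 = -1122;  -6024 − 1122 = -7146;  -25688 − 7146 = -32834;  -88881 − 32834 = -121715
-1122 − 96 = -1218;  -7146 − 1218 = -8364;  -32834 − 8364 = -41198;  -121715 − 41198 = -162913
-1218 − 96 = -1314;  -8364 − 1314 = -9678;  -41198 − 9678 = -50876;  -162913 − 50876 = -213789

-213789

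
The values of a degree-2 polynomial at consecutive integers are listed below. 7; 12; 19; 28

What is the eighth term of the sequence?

84

First differences: 5 , 7 , 9
Second differences: 2 , 2
Second differences constant at 2.
9 + 2 = 11;  28 + 11 = 39
11 + 2 = 13;  39 + 13 = 52
13 + 2 = 15;  52 + 15 = 67
15 + 2 = 17;  67 + 17 = 84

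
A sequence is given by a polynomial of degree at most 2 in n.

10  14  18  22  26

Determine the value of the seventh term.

4, 4, 4, 4
The first differences are constant (4).
26 + 4 = 30
30 + 4 = 34

34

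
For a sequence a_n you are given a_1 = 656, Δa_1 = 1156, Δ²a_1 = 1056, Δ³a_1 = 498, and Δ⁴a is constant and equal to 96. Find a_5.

13704

Build the table forward from the leading diagonal:
Fourth differences: 96  96  96  96  96
Third differences: 498  594  690  786  882
Second differences: 1056  1554  2148  2838  3624
First differences: 1156  2212  3766  5914  8752
a: 656  1812  4024  7790  13704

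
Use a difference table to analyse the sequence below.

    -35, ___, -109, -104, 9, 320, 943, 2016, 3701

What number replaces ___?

-72

Using the last 7 terms:
5, 113, 311, 623, 1073, 1685
108, 198, 312, 450, 612
90, 114, 138, 162
24, 24, 24
Constant fourth difference = 24.
Extend backward: 90 − 24 = 66;  108 − 66 = 42;  5 − 42 = -37;  -109 + 37 = -72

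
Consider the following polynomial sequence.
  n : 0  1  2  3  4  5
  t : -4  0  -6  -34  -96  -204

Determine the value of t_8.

-924

D1: 4 , -6 , -28 , -62 , -108
D2: -10 , -22 , -34 , -46
D3: -12 , -12 , -12
Constant third difference = -12, so extend:
-46 − 12 = -58;  -108 − 58 = -166;  -204 − 166 = -370
-58 − 12 = -70;  -166 − 70 = -236;  -370 − 236 = -606
-70 − 12 = -82;  -236 − 82 = -318;  -606 − 318 = -924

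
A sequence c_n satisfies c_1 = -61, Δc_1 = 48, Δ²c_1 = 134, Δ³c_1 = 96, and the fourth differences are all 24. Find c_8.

Build the table forward from the leading diagonal:
Δ⁴: 24  24  24  24  24  24  24  24
Δ³: 96  120  144  168  192  216  240  264
Δ²: 134  230  350  494  662  854  1070  1310
Δ: 48  182  412  762  1256  1918  2772  3842
c: -61  -13  169  581  1343  2599  4517  7289

7289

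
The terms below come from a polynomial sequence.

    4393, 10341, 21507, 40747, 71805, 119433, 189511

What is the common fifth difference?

D1: 5948, 11166, 19240, 31058, 47628, 70078
D2: 5218, 8074, 11818, 16570, 22450
D3: 2856, 3744, 4752, 5880
D4: 888, 1008, 1128
D5: 120, 120

120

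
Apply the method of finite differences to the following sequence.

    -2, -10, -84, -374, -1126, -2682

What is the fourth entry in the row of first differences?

-752

First differences: -8, -74, -290, -752, -1556
Second differences: -66, -216, -462, -804
Third differences: -150, -246, -342
Fourth differences: -96, -96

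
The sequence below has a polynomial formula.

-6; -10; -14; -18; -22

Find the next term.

-4, -4, -4, -4
First differences constant at -4.
-22 − 4 = -26

-26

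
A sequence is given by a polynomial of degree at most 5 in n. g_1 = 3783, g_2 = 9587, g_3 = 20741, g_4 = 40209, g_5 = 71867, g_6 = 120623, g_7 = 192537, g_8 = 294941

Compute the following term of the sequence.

Δ: 5804, 11154, 19468, 31658, 48756, 71914, 102404
Δ²: 5350, 8314, 12190, 17098, 23158, 30490
Δ³: 2964, 3876, 4908, 6060, 7332
Δ⁴: 912, 1032, 1152, 1272
Δ⁵: 120, 120, 120
Constant fifth difference = 120, so extend:
1272 + 120 = 1392;  7332 + 1392 = 8724;  30490 + 8724 = 39214;  102404 + 39214 = 141618;  294941 + 141618 = 436559

436559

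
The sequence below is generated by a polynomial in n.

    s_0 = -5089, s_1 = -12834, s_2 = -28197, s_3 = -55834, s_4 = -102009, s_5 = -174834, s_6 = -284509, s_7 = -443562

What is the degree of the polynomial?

5

Δ: -7745, -15363, -27637, -46175, -72825, -109675, -159053
Δ²: -7618, -12274, -18538, -26650, -36850, -49378
Δ³: -4656, -6264, -8112, -10200, -12528
Δ⁴: -1608, -1848, -2088, -2328
Δ⁵: -240, -240, -240
The fifth differences are constant, so the polynomial has degree 5.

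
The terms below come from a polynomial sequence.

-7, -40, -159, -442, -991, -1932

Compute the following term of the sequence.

First differences: -33, -119, -283, -549, -941
Second differences: -86, -164, -266, -392
Third differences: -78, -102, -126
Fourth differences: -24, -24
Constant fourth difference = -24, so extend:
-126 − 24 = -150;  -392 − 150 = -542;  -941 − 542 = -1483;  -1932 − 1483 = -3415

-3415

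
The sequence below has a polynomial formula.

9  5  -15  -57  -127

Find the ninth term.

-807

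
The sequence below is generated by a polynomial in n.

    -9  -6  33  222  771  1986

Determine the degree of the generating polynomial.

First differences: 3, 39, 189, 549, 1215
Second differences: 36, 150, 360, 666
Third differences: 114, 210, 306
Fourth differences: 96, 96
The fourth differences are constant, so the polynomial has degree 4.

4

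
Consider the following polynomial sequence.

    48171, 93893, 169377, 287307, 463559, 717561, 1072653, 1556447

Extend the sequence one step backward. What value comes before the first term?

22359

First differences: 45722, 75484, 117930, 176252, 254002, 355092, 483794
Second differences: 29762, 42446, 58322, 77750, 101090, 128702
Third differences: 12684, 15876, 19428, 23340, 27612
Fourth differences: 3192, 3552, 3912, 4272
Fifth differences: 360, 360, 360
The fifth differences are constant at 360.
Work back: 3192 − 360 = 2832;  12684 − 2832 = 9852;  29762 − 9852 = 19910;  45722 − 19910 = 25812;  48171 − 25812 = 22359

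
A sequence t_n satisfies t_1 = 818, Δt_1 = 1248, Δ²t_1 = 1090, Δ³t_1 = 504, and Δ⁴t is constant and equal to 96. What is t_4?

8336

Build the table forward from the leading diagonal:
Fourth differences: 96, 96, 96, 96
Third differences: 504, 600, 696, 792
Second differences: 1090, 1594, 2194, 2890
First differences: 1248, 2338, 3932, 6126
t: 818, 2066, 4404, 8336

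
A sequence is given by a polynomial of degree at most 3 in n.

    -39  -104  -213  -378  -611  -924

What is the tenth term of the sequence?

-3216

D1: -65, -109, -165, -233, -313
D2: -44, -56, -68, -80
D3: -12, -12, -12
Constant third difference = -12, so extend:
-80 − 12 = -92;  -313 − 92 = -405;  -924 − 405 = -1329
-92 − 12 = -104;  -405 − 104 = -509;  -1329 − 509 = -1838
-104 − 12 = -116;  -509 − 116 = -625;  -1838 − 625 = -2463
-116 − 12 = -128;  -625 − 128 = -753;  -2463 − 753 = -3216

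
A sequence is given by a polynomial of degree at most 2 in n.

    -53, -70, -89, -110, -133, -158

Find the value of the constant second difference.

-2

D1: -17, -19, -21, -23, -25
D2: -2, -2, -2, -2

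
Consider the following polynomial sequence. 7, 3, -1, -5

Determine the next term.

-9

First differences: -4, -4, -4
First differences constant at -4.
-5 − 4 = -9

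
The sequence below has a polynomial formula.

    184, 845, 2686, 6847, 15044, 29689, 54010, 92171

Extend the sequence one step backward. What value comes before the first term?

Δ: 661  1841  4161  8197  14645  24321  38161
Δ²: 1180  2320  4036  6448  9676  13840
Δ³: 1140  1716  2412  3228  4164
Δ⁴: 576  696  816  936
Δ⁵: 120  120  120
The fifth differences are constant at 120.
Work back: 576 − 120 = 456;  1140 − 456 = 684;  1180 − 684 = 496;  661 − 496 = 165;  184 − 165 = 19

19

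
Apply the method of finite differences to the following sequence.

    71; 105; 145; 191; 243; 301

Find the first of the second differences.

6

D1: 34, 40, 46, 52, 58
D2: 6, 6, 6, 6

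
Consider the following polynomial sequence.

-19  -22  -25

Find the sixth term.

-34

First differences: -3, -3
First differences constant at -3.
-25 − 3 = -28
-28 − 3 = -31
-31 − 3 = -34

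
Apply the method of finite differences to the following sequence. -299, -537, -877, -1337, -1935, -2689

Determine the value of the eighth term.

-4737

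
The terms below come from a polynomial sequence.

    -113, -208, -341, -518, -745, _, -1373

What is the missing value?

-1028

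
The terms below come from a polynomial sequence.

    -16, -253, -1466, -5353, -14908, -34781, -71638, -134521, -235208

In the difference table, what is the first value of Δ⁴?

-1296

Δ: -237, -1213, -3887, -9555, -19873, -36857, -62883, -100687
Δ²: -976, -2674, -5668, -10318, -16984, -26026, -37804
Δ³: -1698, -2994, -4650, -6666, -9042, -11778
Δ⁴: -1296, -1656, -2016, -2376, -2736
Δ⁵: -360, -360, -360, -360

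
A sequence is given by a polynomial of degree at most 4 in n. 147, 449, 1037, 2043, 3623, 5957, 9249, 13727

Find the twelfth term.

48899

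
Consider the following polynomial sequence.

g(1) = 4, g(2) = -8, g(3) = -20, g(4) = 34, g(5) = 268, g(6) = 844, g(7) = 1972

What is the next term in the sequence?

-12, -12, 54, 234, 576, 1128
0, 66, 180, 342, 552
66, 114, 162, 210
48, 48, 48
Fourth differences constant at 48.
210 + 48 = 258;  552 + 258 = 810;  1128 + 810 = 1938;  1972 + 1938 = 3910

3910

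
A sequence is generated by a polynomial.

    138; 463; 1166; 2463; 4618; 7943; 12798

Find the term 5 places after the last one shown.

75983

D1: 325 , 703 , 1297 , 2155 , 3325 , 4855
D2: 378 , 594 , 858 , 1170 , 1530
D3: 216 , 264 , 312 , 360
D4: 48 , 48 , 48
Constant fourth difference = 48, so extend:
360 + 48 = 408;  1530 + 408 = 1938;  4855 + 1938 = 6793;  12798 + 6793 = 19591
408 + 48 = 456;  1938 + 456 = 2394;  6793 + 2394 = 9187;  19591 + 9187 = 28778
456 + 48 = 504;  2394 + 504 = 2898;  9187 + 2898 = 12085;  28778 + 12085 = 40863
504 + 48 = 552;  2898 + 552 = 3450;  12085 + 3450 = 15535;  40863 + 15535 = 56398
552 + 48 = 600;  3450 + 600 = 4050;  15535 + 4050 = 19585;  56398 + 19585 = 75983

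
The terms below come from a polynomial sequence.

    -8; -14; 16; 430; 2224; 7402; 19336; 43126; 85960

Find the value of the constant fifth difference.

D1: -6, 30, 414, 1794, 5178, 11934, 23790, 42834
D2: 36, 384, 1380, 3384, 6756, 11856, 19044
D3: 348, 996, 2004, 3372, 5100, 7188
D4: 648, 1008, 1368, 1728, 2088
D5: 360, 360, 360, 360

360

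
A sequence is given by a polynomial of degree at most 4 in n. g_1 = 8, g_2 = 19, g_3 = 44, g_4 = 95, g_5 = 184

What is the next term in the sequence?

323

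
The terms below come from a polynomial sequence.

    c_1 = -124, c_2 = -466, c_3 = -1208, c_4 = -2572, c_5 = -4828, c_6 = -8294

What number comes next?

-13336

Δ: -342, -742, -1364, -2256, -3466
Δ²: -400, -622, -892, -1210
Δ³: -222, -270, -318
Δ⁴: -48, -48
Fourth differences constant at -48.
-318 − 48 = -366;  -1210 − 366 = -1576;  -3466 − 1576 = -5042;  -8294 − 5042 = -13336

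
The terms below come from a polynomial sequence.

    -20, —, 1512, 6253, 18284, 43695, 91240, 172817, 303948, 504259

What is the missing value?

155

Using the last 8 terms:
D1: 4741  12031  25411  47545  81577  131131  200311
D2: 7290  13380  22134  34032  49554  69180
D3: 6090  8754  11898  15522  19626
D4: 2664  3144  3624  4104
D5: 480  480  480
Constant fifth difference = 480.
Extend backward: 2664 − 480 = 2184;  6090 − 2184 = 3906;  7290 − 3906 = 3384;  4741 − 3384 = 1357;  1512 − 1357 = 155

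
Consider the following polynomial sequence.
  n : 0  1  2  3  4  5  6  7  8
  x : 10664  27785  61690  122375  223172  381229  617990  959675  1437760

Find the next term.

2089457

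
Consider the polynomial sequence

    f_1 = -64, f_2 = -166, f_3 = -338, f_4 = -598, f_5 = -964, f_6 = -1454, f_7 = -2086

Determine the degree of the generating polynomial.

3

First differences: -102, -172, -260, -366, -490, -632
Second differences: -70, -88, -106, -124, -142
Third differences: -18, -18, -18, -18
The third differences are constant, so the polynomial has degree 3.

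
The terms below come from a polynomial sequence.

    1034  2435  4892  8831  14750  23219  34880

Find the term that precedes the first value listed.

1401  2457  3939  5919  8469  11661
1056  1482  1980  2550  3192
426  498  570  642
72  72  72
The fourth differences are constant at 72.
Work back: 426 − 72 = 354;  1056 − 354 = 702;  1401 − 702 = 699;  1034 − 699 = 335

335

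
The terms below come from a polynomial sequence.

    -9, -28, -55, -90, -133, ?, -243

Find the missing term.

-184

Using the first 5 terms:
D1: -19  -27  -35  -43
D2: -8  -8  -8
Constant second difference = -8.
Extend forward: -43 − 8 = -51;  -133 − 51 = -184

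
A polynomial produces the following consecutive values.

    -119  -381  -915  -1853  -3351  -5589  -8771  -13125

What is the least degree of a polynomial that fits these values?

4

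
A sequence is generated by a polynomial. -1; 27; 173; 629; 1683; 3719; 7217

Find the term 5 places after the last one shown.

70157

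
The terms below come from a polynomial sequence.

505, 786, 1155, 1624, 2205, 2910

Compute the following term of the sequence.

3751

First differences: 281 , 369 , 469 , 581 , 705
Second differences: 88 , 100 , 112 , 124
Third differences: 12 , 12 , 12
Constant third difference = 12, so extend:
124 + 12 = 136;  705 + 136 = 841;  2910 + 841 = 3751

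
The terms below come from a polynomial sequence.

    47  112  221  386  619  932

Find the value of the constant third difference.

D1: 65, 109, 165, 233, 313
D2: 44, 56, 68, 80
D3: 12, 12, 12

12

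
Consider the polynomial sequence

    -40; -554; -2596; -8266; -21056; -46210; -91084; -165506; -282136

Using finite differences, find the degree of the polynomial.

5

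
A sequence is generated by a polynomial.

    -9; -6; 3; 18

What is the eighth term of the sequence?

First differences: 3  9  15
Second differences: 6  6
The second differences are constant (6).
15 + 6 = 21;  18 + 21 = 39
21 + 6 = 27;  39 + 27 = 66
27 + 6 = 33;  66 + 33 = 99
33 + 6 = 39;  99 + 39 = 138

138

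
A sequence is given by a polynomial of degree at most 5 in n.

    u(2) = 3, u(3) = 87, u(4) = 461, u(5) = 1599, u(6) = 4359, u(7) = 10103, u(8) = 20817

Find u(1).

-1

First differences: 84  374  1138  2760  5744  10714
Second differences: 290  764  1622  2984  4970
Third differences: 474  858  1362  1986
Fourth differences: 384  504  624
Fifth differences: 120  120
The fifth differences are constant at 120.
Work back: 384 − 120 = 264;  474 − 264 = 210;  290 − 210 = 80;  84 − 80 = 4;  3 − 4 = -1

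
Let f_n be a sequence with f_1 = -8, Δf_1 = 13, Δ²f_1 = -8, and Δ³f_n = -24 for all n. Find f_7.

Build the table forward from the leading diagonal:
D3: -24, -24, -24, -24, -24, -24, -24
D2: -8, -32, -56, -80, -104, -128, -152
D1: 13, 5, -27, -83, -163, -267, -395
f: -8, 5, 10, -17, -100, -263, -530

-530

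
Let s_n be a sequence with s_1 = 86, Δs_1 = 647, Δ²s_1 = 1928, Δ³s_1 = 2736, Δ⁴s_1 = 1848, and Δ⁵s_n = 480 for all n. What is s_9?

368702

Build the table forward from the leading diagonal:
D5: 480  480  480  480  480  480  480  480  480
D4: 1848  2328  2808  3288  3768  4248  4728  5208  5688
D3: 2736  4584  6912  9720  13008  16776  21024  25752  30960
D2: 1928  4664  9248  16160  25880  38888  55664  76688  102440
D1: 647  2575  7239  16487  32647  58527  97415  153079  229767
s: 86  733  3308  10547  27034  59681  118208  215623  368702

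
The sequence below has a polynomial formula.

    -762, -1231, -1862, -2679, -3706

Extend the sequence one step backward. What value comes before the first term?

-431

Δ: -469, -631, -817, -1027
Δ²: -162, -186, -210
Δ³: -24, -24
The third differences are constant at -24.
Work back: -162 + 24 = -138;  -469 + 138 = -331;  -762 + 331 = -431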